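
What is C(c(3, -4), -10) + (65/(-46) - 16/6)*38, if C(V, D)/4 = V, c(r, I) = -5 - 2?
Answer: -12629/69 ≈ -183.03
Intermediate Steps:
c(r, I) = -7
C(V, D) = 4*V
C(c(3, -4), -10) + (65/(-46) - 16/6)*38 = 4*(-7) + (65/(-46) - 16/6)*38 = -28 + (65*(-1/46) - 16*⅙)*38 = -28 + (-65/46 - 8/3)*38 = -28 - 563/138*38 = -28 - 10697/69 = -12629/69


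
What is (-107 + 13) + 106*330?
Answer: 34886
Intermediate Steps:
(-107 + 13) + 106*330 = -94 + 34980 = 34886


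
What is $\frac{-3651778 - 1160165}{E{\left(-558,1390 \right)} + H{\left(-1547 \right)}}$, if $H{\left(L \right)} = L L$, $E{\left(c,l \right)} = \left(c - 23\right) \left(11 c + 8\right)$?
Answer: $- \frac{1603981}{1984913} \approx -0.80809$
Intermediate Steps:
$E{\left(c,l \right)} = \left(-23 + c\right) \left(8 + 11 c\right)$
$H{\left(L \right)} = L^{2}$
$\frac{-3651778 - 1160165}{E{\left(-558,1390 \right)} + H{\left(-1547 \right)}} = \frac{-3651778 - 1160165}{\left(-184 - -136710 + 11 \left(-558\right)^{2}\right) + \left(-1547\right)^{2}} = - \frac{4811943}{\left(-184 + 136710 + 11 \cdot 311364\right) + 2393209} = - \frac{4811943}{\left(-184 + 136710 + 3425004\right) + 2393209} = - \frac{4811943}{3561530 + 2393209} = - \frac{4811943}{5954739} = \left(-4811943\right) \frac{1}{5954739} = - \frac{1603981}{1984913}$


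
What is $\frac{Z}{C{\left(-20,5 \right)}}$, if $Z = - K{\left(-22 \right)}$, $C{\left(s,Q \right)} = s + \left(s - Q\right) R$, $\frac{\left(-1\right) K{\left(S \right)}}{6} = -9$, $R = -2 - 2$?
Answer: $- \frac{27}{40} \approx -0.675$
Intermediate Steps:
$R = -4$
$K{\left(S \right)} = 54$ ($K{\left(S \right)} = \left(-6\right) \left(-9\right) = 54$)
$C{\left(s,Q \right)} = - 3 s + 4 Q$ ($C{\left(s,Q \right)} = s + \left(s - Q\right) \left(-4\right) = s + \left(- 4 s + 4 Q\right) = - 3 s + 4 Q$)
$Z = -54$ ($Z = \left(-1\right) 54 = -54$)
$\frac{Z}{C{\left(-20,5 \right)}} = - \frac{54}{\left(-3\right) \left(-20\right) + 4 \cdot 5} = - \frac{54}{60 + 20} = - \frac{54}{80} = \left(-54\right) \frac{1}{80} = - \frac{27}{40}$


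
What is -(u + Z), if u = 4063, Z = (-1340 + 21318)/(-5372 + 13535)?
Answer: -33186247/8163 ≈ -4065.4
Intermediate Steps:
Z = 19978/8163 ≈ 2.4474
-(u + Z) = -(4063 + 19978/8163) = -1*33186247/8163 = -33186247/8163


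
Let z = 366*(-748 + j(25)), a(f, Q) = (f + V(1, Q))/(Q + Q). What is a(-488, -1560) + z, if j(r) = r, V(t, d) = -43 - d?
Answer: -275203063/1040 ≈ -2.6462e+5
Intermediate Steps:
a(f, Q) = (-43 + f - Q)/(2*Q) (a(f, Q) = (f + (-43 - Q))/(Q + Q) = (-43 + f - Q)/((2*Q)) = (-43 + f - Q)*(1/(2*Q)) = (-43 + f - Q)/(2*Q))
z = -264618 (z = 366*(-748 + 25) = 366*(-723) = -264618)
a(-488, -1560) + z = (1/2)*(-43 - 488 - 1*(-1560))/(-1560) - 264618 = (1/2)*(-1/1560)*(-43 - 488 + 1560) - 264618 = (1/2)*(-1/1560)*1029 - 264618 = -343/1040 - 264618 = -275203063/1040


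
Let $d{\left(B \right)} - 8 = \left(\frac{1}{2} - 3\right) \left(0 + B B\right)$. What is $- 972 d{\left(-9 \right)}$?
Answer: $189054$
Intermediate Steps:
$d{\left(B \right)} = 8 - \frac{5 B^{2}}{2}$ ($d{\left(B \right)} = 8 + \left(\frac{1}{2} - 3\right) \left(0 + B B\right) = 8 + \left(\frac{1}{2} - 3\right) \left(0 + B^{2}\right) = 8 - \frac{5 B^{2}}{2}$)
$- 972 d{\left(-9 \right)} = - 972 \left(8 - \frac{5 \left(-9\right)^{2}}{2}\right) = - 972 \left(8 - \frac{405}{2}\right) = \left(-972\right) \left(- \frac{389}{2}\right) = 189054$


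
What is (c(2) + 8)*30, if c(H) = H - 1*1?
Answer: 270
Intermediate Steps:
c(H) = -1 + H (c(H) = H - 1 = -1 + H)
(c(2) + 8)*30 = ((-1 + 2) + 8)*30 = (1 + 8)*30 = 9*30 = 270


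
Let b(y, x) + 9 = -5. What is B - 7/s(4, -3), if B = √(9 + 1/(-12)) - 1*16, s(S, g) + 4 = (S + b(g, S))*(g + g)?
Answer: -129/8 + √321/6 ≈ -13.139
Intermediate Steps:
b(y, x) = -14 (b(y, x) = -9 - 5 = -14)
s(S, g) = -4 + 2*g*(-14 + S) (s(S, g) = -4 + (S - 14)*(g + g) = -4 + (-14 + S)*(2*g) = -4 + 2*g*(-14 + S))
B = -16 + √321/6 (B = √(9 - 1/12) - 16 = √(107/12) - 16 = √321/6 - 16 = -16 + √321/6 ≈ -13.014)
B - 7/s(4, -3) = (-16 + √321/6) - 7/(-4 - 28*(-3) + 2*4*(-3)) = (-16 + √321/6) - 7/(-4 + 84 - 24) = (-16 + √321/6) - 7/56 = (-16 + √321/6) - 7*1/56 = (-16 + √321/6) - ⅛ = -129/8 + √321/6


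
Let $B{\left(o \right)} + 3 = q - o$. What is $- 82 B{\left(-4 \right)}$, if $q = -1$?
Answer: $0$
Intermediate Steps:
$B{\left(o \right)} = -4 - o$ ($B{\left(o \right)} = -3 - \left(1 + o\right) = -4 - o$)
$- 82 B{\left(-4 \right)} = - 82 \left(-4 - -4\right) = - 82 \left(-4 + 4\right) = \left(-82\right) 0 = 0$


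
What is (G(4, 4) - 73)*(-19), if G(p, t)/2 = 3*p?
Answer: 931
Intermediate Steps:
G(p, t) = 6*p (G(p, t) = 2*(3*p) = 6*p)
(G(4, 4) - 73)*(-19) = (6*4 - 73)*(-19) = (24 - 73)*(-19) = -49*(-19) = 931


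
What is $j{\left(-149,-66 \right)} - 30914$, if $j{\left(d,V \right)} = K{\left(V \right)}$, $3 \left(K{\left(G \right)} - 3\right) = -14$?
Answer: $- \frac{92747}{3} \approx -30916.0$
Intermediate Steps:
$K{\left(G \right)} = - \frac{5}{3}$ ($K{\left(G \right)} = 3 + \frac{1}{3} \left(-14\right) = 3 - \frac{14}{3} = - \frac{5}{3}$)
$j{\left(d,V \right)} = - \frac{5}{3}$
$j{\left(-149,-66 \right)} - 30914 = - \frac{5}{3} - 30914 = - \frac{92747}{3}$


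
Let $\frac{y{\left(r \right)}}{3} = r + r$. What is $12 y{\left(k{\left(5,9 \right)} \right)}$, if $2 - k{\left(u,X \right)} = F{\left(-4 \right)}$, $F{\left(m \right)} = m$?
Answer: $432$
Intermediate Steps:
$k{\left(u,X \right)} = 6$ ($k{\left(u,X \right)} = 2 - -4 = 2 + 4 = 6$)
$y{\left(r \right)} = 6 r$ ($y{\left(r \right)} = 3 \left(r + r\right) = 3 \cdot 2 r = 6 r$)
$12 y{\left(k{\left(5,9 \right)} \right)} = 12 \cdot 6 \cdot 6 = 12 \cdot 36 = 432$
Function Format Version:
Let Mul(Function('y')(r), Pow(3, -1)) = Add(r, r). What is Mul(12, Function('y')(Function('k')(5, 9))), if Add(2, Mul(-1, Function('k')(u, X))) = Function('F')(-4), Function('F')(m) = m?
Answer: 432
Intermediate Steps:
Function('k')(u, X) = 6 (Function('k')(u, X) = Add(2, Mul(-1, -4)) = Add(2, 4) = 6)
Function('y')(r) = Mul(6, r) (Function('y')(r) = Mul(3, Add(r, r)) = Mul(3, Mul(2, r)) = Mul(6, r))
Mul(12, Function('y')(Function('k')(5, 9))) = Mul(12, Mul(6, 6)) = Mul(12, 36) = 432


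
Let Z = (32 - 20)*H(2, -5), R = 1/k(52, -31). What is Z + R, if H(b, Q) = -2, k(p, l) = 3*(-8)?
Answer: -577/24 ≈ -24.042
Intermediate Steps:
k(p, l) = -24
R = -1/24 (R = 1/(-24) = -1/24 ≈ -0.041667)
Z = -24 (Z = (32 - 20)*(-2) = 12*(-2) = -24)
Z + R = -24 - 1/24 = -577/24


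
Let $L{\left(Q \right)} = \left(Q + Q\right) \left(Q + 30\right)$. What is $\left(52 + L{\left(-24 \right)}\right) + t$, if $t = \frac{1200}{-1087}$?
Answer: $- \frac{257732}{1087} \approx -237.1$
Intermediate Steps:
$t = - \frac{1200}{1087}$ ($t = 1200 \left(- \frac{1}{1087}\right) = - \frac{1200}{1087} \approx -1.104$)
$L{\left(Q \right)} = 2 Q \left(30 + Q\right)$
$\left(52 + L{\left(-24 \right)}\right) + t = \left(52 + 2 \left(-24\right) \left(30 - 24\right)\right) - \frac{1200}{1087} = \left(52 + 2 \left(-24\right) 6\right) - \frac{1200}{1087} = \left(52 - 288\right) - \frac{1200}{1087} = -236 - \frac{1200}{1087} = - \frac{257732}{1087}$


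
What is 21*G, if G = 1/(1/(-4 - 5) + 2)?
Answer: 189/17 ≈ 11.118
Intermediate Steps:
G = 9/17 (G = 1/(1/(-9) + 2) = 1/(-1/9 + 2) = 1/(17/9) = 9/17 ≈ 0.52941)
21*G = 21*(9/17) = 189/17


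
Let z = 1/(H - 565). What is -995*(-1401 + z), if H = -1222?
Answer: 2491070060/1787 ≈ 1.3940e+6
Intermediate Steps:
z = -1/1787 (z = 1/(-1222 - 565) = 1/(-1787) = -1/1787 ≈ -0.00055960)
-995*(-1401 + z) = -995*(-1401 - 1/1787) = -995*(-2503588/1787) = 2491070060/1787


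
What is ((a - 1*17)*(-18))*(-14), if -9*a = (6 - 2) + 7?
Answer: -4592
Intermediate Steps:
a = -11/9 (a = -((6 - 2) + 7)/9 = -(4 + 7)/9 = -⅑*11 = -11/9 ≈ -1.2222)
((a - 1*17)*(-18))*(-14) = ((-11/9 - 1*17)*(-18))*(-14) = ((-11/9 - 17)*(-18))*(-14) = -164/9*(-18)*(-14) = 328*(-14) = -4592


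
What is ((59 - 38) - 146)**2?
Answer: 15625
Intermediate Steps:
((59 - 38) - 146)**2 = (21 - 146)**2 = (-125)**2 = 15625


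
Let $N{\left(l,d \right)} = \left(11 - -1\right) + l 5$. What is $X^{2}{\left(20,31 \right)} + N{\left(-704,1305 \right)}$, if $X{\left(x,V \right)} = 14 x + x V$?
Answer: $806492$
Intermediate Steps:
$N{\left(l,d \right)} = 12 + 5 l$ ($N{\left(l,d \right)} = \left(11 + 1\right) + 5 l = 12 + 5 l$)
$X{\left(x,V \right)} = 14 x + V x$
$X^{2}{\left(20,31 \right)} + N{\left(-704,1305 \right)} = \left(20 \left(14 + 31\right)\right)^{2} + \left(12 + 5 \left(-704\right)\right) = \left(20 \cdot 45\right)^{2} + \left(12 - 3520\right) = 900^{2} - 3508 = 810000 - 3508 = 806492$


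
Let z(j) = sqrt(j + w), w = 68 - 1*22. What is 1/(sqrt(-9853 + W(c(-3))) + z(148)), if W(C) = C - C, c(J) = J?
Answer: 1/(sqrt(194) + I*sqrt(9853)) ≈ 0.0013863 - 0.0098798*I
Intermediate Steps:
w = 46 (w = 68 - 22 = 46)
W(C) = 0
z(j) = sqrt(46 + j) (z(j) = sqrt(j + 46) = sqrt(46 + j))
1/(sqrt(-9853 + W(c(-3))) + z(148)) = 1/(sqrt(-9853 + 0) + sqrt(46 + 148)) = 1/(sqrt(-9853) + sqrt(194)) = 1/(I*sqrt(9853) + sqrt(194)) = 1/(sqrt(194) + I*sqrt(9853))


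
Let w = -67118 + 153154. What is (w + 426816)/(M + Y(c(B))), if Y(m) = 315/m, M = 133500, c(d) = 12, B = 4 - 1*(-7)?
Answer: 2051408/534105 ≈ 3.8408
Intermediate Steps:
B = 11 (B = 4 + 7 = 11)
w = 86036
(w + 426816)/(M + Y(c(B))) = (86036 + 426816)/(133500 + 315/12) = 512852/(133500 + 315*(1/12)) = 512852/(133500 + 105/4) = 512852/(534105/4) = 512852*(4/534105) = 2051408/534105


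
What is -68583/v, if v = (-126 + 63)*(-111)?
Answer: -22861/2331 ≈ -9.8074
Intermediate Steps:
v = 6993 (v = -63*(-111) = 6993)
-68583/v = -68583/6993 = -68583*1/6993 = -22861/2331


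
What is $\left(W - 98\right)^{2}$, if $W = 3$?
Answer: $9025$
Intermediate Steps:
$\left(W - 98\right)^{2} = \left(3 - 98\right)^{2} = \left(-95\right)^{2} = 9025$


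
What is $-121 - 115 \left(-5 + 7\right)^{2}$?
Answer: $-581$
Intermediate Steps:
$-121 - 115 \left(-5 + 7\right)^{2} = -121 - 115 \cdot 2^{2} = -121 - 460 = -581$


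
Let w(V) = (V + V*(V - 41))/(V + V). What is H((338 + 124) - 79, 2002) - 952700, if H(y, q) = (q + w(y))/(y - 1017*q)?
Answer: -3878729419747/4071302 ≈ -9.5270e+5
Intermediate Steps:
w(V) = (V + V*(-41 + V))/(2*V) (w(V) = (V + V*(-41 + V))/((2*V)) = (V + V*(-41 + V))*(1/(2*V)) = (V + V*(-41 + V))/(2*V))
H(y, q) = (-20 + q + y/2)/(y - 1017*q) (H(y, q) = (q + (-20 + y/2))/(y - 1017*q) = (-20 + q + y/2)/(y - 1017*q))
H((338 + 124) - 79, 2002) - 952700 = (20 - 1*2002 - ((338 + 124) - 79)/2)/(-((338 + 124) - 79) + 1017*2002) - 952700 = (20 - 2002 - (462 - 79)/2)/(-(462 - 79) + 2036034) - 952700 = (20 - 2002 - ½*383)/(-1*383 + 2036034) - 952700 = (20 - 2002 - 383/2)/(-383 + 2036034) - 952700 = -4347/2/2035651 - 952700 = (1/2035651)*(-4347/2) - 952700 = -4347/4071302 - 952700 = -3878729419747/4071302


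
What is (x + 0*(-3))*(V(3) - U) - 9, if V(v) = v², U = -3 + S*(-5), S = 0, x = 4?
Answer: 39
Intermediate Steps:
U = -3 (U = -3 + 0*(-5) = -3 + 0 = -3)
(x + 0*(-3))*(V(3) - U) - 9 = (4 + 0*(-3))*(3² - 1*(-3)) - 9 = (4 + 0)*(9 + 3) - 9 = 4*12 - 9 = 48 - 9 = 39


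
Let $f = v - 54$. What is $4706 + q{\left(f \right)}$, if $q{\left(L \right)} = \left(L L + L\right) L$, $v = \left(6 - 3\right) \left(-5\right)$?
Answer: $-319042$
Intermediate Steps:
$v = -15$ ($v = 3 \left(-5\right) = -15$)
$f = -69$ ($f = -15 - 54 = -69$)
$q{\left(L \right)} = L \left(L + L^{2}\right)$ ($q{\left(L \right)} = \left(L^{2} + L\right) L = \left(L + L^{2}\right) L = L \left(L + L^{2}\right)$)
$4706 + q{\left(f \right)} = 4706 + \left(-69\right)^{2} \left(1 - 69\right) = 4706 + 4761 \left(-68\right) = 4706 - 323748 = -319042$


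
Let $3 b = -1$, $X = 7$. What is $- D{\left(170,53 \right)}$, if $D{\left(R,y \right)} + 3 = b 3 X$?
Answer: $10$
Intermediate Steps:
$b = - \frac{1}{3}$ ($b = \frac{1}{3} \left(-1\right) = - \frac{1}{3} \approx -0.33333$)
$D{\left(R,y \right)} = -10$ ($D{\left(R,y \right)} = -3 + \left(- \frac{1}{3}\right) 3 \cdot 7 = -3 - 7 = -10$)
$- D{\left(170,53 \right)} = \left(-1\right) \left(-10\right) = 10$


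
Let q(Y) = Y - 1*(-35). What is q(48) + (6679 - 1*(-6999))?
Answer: 13761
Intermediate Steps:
q(Y) = 35 + Y (q(Y) = Y + 35 = 35 + Y)
q(48) + (6679 - 1*(-6999)) = (35 + 48) + (6679 - 1*(-6999)) = 83 + (6679 + 6999) = 83 + 13678 = 13761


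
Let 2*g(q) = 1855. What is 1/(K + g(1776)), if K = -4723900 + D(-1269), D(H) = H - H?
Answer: -2/9445945 ≈ -2.1173e-7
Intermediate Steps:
D(H) = 0
g(q) = 1855/2 (g(q) = (½)*1855 = 1855/2)
K = -4723900 (K = -4723900 + 0 = -4723900)
1/(K + g(1776)) = 1/(-4723900 + 1855/2) = 1/(-9445945/2) = -2/9445945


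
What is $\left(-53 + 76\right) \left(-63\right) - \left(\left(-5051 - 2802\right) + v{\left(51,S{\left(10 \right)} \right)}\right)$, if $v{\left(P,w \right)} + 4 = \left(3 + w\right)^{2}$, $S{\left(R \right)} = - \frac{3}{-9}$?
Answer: $\frac{57572}{9} \approx 6396.9$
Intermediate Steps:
$S{\left(R \right)} = \frac{1}{3}$ ($S{\left(R \right)} = \left(-3\right) \left(- \frac{1}{9}\right) = \frac{1}{3}$)
$v{\left(P,w \right)} = -4 + \left(3 + w\right)^{2}$
$\left(-53 + 76\right) \left(-63\right) - \left(\left(-5051 - 2802\right) + v{\left(51,S{\left(10 \right)} \right)}\right) = \left(-53 + 76\right) \left(-63\right) - \left(\left(-5051 - 2802\right) - \left(4 - \left(3 + \frac{1}{3}\right)^{2}\right)\right) = 23 \left(-63\right) - \left(-7853 - \left(4 - \left(\frac{10}{3}\right)^{2}\right)\right) = -1449 - \left(-7853 + \left(-4 + \frac{100}{9}\right)\right) = -1449 - \left(-7853 + \frac{64}{9}\right) = -1449 - - \frac{70613}{9} = -1449 + \frac{70613}{9} = \frac{57572}{9}$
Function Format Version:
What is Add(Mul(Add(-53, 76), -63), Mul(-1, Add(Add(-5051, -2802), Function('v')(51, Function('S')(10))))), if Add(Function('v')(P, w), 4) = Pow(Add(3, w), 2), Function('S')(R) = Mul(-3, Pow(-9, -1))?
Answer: Rational(57572, 9) ≈ 6396.9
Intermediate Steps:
Function('S')(R) = Rational(1, 3) (Function('S')(R) = Mul(-3, Rational(-1, 9)) = Rational(1, 3))
Function('v')(P, w) = Add(-4, Pow(Add(3, w), 2))
Add(Mul(Add(-53, 76), -63), Mul(-1, Add(Add(-5051, -2802), Function('v')(51, Function('S')(10))))) = Add(Mul(Add(-53, 76), -63), Mul(-1, Add(Add(-5051, -2802), Add(-4, Pow(Add(3, Rational(1, 3)), 2))))) = Add(Mul(23, -63), Mul(-1, Add(-7853, Add(-4, Pow(Rational(10, 3), 2))))) = Add(-1449, Mul(-1, Add(-7853, Add(-4, Rational(100, 9))))) = Add(-1449, Mul(-1, Add(-7853, Rational(64, 9)))) = Add(-1449, Mul(-1, Rational(-70613, 9))) = Add(-1449, Rational(70613, 9)) = Rational(57572, 9)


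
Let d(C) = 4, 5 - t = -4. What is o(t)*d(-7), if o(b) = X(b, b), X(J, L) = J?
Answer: 36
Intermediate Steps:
t = 9 (t = 5 - 1*(-4) = 5 + 4 = 9)
o(b) = b
o(t)*d(-7) = 9*4 = 36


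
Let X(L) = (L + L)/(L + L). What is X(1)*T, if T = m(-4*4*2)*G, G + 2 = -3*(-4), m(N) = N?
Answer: -320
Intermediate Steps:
X(L) = 1 (X(L) = (2*L)/((2*L)) = (2*L)*(1/(2*L)) = 1)
G = 10 (G = -2 - 3*(-4) = -2 + 12 = 10)
T = -320 (T = (-4*4*2)*10 = -16*2*10 = -32*10 = -320)
X(1)*T = 1*(-320) = -320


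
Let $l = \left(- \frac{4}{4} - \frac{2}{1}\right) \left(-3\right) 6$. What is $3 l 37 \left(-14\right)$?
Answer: $-83916$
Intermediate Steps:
$l = 54$ ($l = \left(\left(-4\right) \frac{1}{4} - 2\right) \left(-3\right) 6 = \left(-1 - 2\right) \left(-3\right) 6 = \left(-3\right) \left(-3\right) 6 = 9 \cdot 6 = 54$)
$3 l 37 \left(-14\right) = 3 \cdot 54 \cdot 37 \left(-14\right) = 162 \cdot 37 \left(-14\right) = 5994 \left(-14\right) = -83916$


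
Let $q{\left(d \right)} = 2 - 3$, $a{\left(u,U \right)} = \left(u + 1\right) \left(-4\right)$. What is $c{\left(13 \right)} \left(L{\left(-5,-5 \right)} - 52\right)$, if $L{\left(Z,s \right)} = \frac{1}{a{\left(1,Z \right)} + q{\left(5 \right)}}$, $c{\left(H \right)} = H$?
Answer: $- \frac{6097}{9} \approx -677.44$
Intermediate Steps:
$a{\left(u,U \right)} = -4 - 4 u$ ($a{\left(u,U \right)} = \left(1 + u\right) \left(-4\right) = -4 - 4 u$)
$q{\left(d \right)} = -1$
$L{\left(Z,s \right)} = - \frac{1}{9}$ ($L{\left(Z,s \right)} = \frac{1}{\left(-4 - 4\right) - 1} = \frac{1}{-8 - 1} = \frac{1}{-9} = - \frac{1}{9}$)
$c{\left(13 \right)} \left(L{\left(-5,-5 \right)} - 52\right) = 13 \left(- \frac{1}{9} - 52\right) = 13 \left(- \frac{469}{9}\right) = - \frac{6097}{9}$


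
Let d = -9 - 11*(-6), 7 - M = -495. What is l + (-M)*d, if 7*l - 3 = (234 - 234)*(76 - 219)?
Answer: -200295/7 ≈ -28614.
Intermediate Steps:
M = 502 (M = 7 - 1*(-495) = 7 + 495 = 502)
l = 3/7 (l = 3/7 + ((234 - 234)*(76 - 219))/7 = 3/7 + (0*(-143))/7 = 3/7 + (1/7)*0 = 3/7 + 0 = 3/7 ≈ 0.42857)
d = 57 (d = -9 + 66 = 57)
l + (-M)*d = 3/7 - 1*502*57 = 3/7 - 502*57 = 3/7 - 28614 = -200295/7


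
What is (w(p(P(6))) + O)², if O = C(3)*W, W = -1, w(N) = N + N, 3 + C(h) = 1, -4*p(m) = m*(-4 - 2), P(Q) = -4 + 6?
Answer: 64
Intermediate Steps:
P(Q) = 2
p(m) = 3*m/2 (p(m) = -m*(-4 - 2)/4 = -m*(-6)/4 = -(-3)*m/2 = 3*m/2)
C(h) = -2 (C(h) = -3 + 1 = -2)
w(N) = 2*N
O = 2 (O = -2*(-1) = 2)
(w(p(P(6))) + O)² = (2*((3/2)*2) + 2)² = (2*3 + 2)² = (6 + 2)² = 8² = 64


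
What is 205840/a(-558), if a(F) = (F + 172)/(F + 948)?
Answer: -40138800/193 ≈ -2.0797e+5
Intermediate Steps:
a(F) = (172 + F)/(948 + F)
205840/a(-558) = 205840/(((172 - 558)/(948 - 558))) = 205840/((-386/390)) = 205840/(((1/390)*(-386))) = 205840/(-193/195) = 205840*(-195/193) = -40138800/193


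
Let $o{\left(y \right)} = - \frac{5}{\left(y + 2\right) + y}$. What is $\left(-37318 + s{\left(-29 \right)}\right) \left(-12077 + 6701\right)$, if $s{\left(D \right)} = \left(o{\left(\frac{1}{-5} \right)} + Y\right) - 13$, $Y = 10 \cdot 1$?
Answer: $200654496$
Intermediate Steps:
$Y = 10$
$o{\left(y \right)} = - \frac{5}{2 + 2 y}$ ($o{\left(y \right)} = - \frac{5}{\left(2 + y\right) + y} = - \frac{5}{2 + 2 y}$)
$s{\left(D \right)} = - \frac{49}{8}$ ($s{\left(D \right)} = \left(- \frac{5}{2 + \frac{2}{-5}} + 10\right) - 13 = \left(- \frac{5}{2 + 2 \left(- \frac{1}{5}\right)} + 10\right) - 13 = \left(- \frac{5}{2 - \frac{2}{5}} + 10\right) - 13 = \left(- \frac{5}{\frac{8}{5}} + 10\right) - 13 = \left(\left(-5\right) \frac{5}{8} + 10\right) - 13 = \left(- \frac{25}{8} + 10\right) - 13 = \frac{55}{8} - 13 = - \frac{49}{8}$)
$\left(-37318 + s{\left(-29 \right)}\right) \left(-12077 + 6701\right) = \left(-37318 - \frac{49}{8}\right) \left(-12077 + 6701\right) = \left(- \frac{298593}{8}\right) \left(-5376\right) = 200654496$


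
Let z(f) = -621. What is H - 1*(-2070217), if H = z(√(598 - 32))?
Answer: 2069596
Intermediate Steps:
H = -621
H - 1*(-2070217) = -621 - 1*(-2070217) = -621 + 2070217 = 2069596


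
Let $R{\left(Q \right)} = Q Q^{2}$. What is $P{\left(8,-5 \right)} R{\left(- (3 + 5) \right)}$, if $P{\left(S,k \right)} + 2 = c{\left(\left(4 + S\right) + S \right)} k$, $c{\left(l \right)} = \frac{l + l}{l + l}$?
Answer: $3584$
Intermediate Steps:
$c{\left(l \right)} = 1$ ($c{\left(l \right)} = \frac{2 l}{2 l} = 2 l \frac{1}{2 l} = 1$)
$P{\left(S,k \right)} = -2 + k$ ($P{\left(S,k \right)} = -2 + 1 k = -2 + k$)
$R{\left(Q \right)} = Q^{3}$
$P{\left(8,-5 \right)} R{\left(- (3 + 5) \right)} = \left(-2 - 5\right) \left(- (3 + 5)\right)^{3} = - 7 \left(\left(-1\right) 8\right)^{3} = - 7 \left(-8\right)^{3} = \left(-7\right) \left(-512\right) = 3584$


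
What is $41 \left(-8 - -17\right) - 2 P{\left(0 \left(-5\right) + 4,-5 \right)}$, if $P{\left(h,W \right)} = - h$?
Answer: $377$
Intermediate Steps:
$41 \left(-8 - -17\right) - 2 P{\left(0 \left(-5\right) + 4,-5 \right)} = 41 \left(-8 - -17\right) - 2 \left(- (0 \left(-5\right) + 4)\right) = 41 \left(-8 + 17\right) - 2 \left(- (0 + 4)\right) = 41 \cdot 9 - 2 \left(\left(-1\right) 4\right) = 369 - -8 = 369 + 8 = 377$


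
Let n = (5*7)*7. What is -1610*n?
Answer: -394450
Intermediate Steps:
n = 245 (n = 35*7 = 245)
-1610*n = -1610*245 = -394450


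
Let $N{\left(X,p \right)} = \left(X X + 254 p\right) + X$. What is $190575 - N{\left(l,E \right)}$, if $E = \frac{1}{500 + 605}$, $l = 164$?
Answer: $\frac{180683821}{1105} \approx 1.6351 \cdot 10^{5}$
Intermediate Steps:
$E = \frac{1}{1105} \approx 0.00090498$
$N{\left(X,p \right)} = X + X^{2} + 254 p$ ($N{\left(X,p \right)} = \left(X^{2} + 254 p\right) + X = X + X^{2} + 254 p$)
$190575 - N{\left(l,E \right)} = 190575 - \left(164 + 164^{2} + 254 \cdot \frac{1}{1105}\right) = 190575 - \left(164 + 26896 + \frac{254}{1105}\right) = 190575 - \frac{29901554}{1105} = \frac{180683821}{1105}$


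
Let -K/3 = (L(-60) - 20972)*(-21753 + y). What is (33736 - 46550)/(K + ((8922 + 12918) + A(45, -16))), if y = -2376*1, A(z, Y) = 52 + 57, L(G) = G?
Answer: 12814/1522421435 ≈ 8.4169e-6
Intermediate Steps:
A(z, Y) = 109
y = -2376
K = -1522443384 (K = -3*(-60 - 20972)*(-21753 - 2376) = -(-63096)*(-24129) = -3*507481128 = -1522443384)
(33736 - 46550)/(K + ((8922 + 12918) + A(45, -16))) = (33736 - 46550)/(-1522443384 + ((8922 + 12918) + 109)) = -12814/(-1522443384 + (21840 + 109)) = -12814/(-1522443384 + 21949) = -12814/(-1522421435) = -12814*(-1/1522421435) = 12814/1522421435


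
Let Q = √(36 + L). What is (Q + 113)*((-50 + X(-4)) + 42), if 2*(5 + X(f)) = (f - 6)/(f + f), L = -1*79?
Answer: -11187/8 - 99*I*√43/8 ≈ -1398.4 - 81.148*I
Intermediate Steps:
L = -79
X(f) = -5 + (-6 + f)/(4*f) (X(f) = -5 + ((f - 6)/(f + f))/2 = -5 + ((-6 + f)/((2*f)))/2 = -5 + ((-6 + f)*(1/(2*f)))/2 = -5 + ((-6 + f)/(2*f))/2 = -5 + (-6 + f)/(4*f))
Q = I*√43 (Q = √(36 - 79) = √(-43) = I*√43 ≈ 6.5574*I)
(Q + 113)*((-50 + X(-4)) + 42) = (I*√43 + 113)*((-50 + (¼)*(-6 - 19*(-4))/(-4)) + 42) = (113 + I*√43)*((-50 + (¼)*(-¼)*(-6 + 76)) + 42) = (113 + I*√43)*((-50 + (¼)*(-¼)*70) + 42) = (113 + I*√43)*((-50 - 35/8) + 42) = (113 + I*√43)*(-435/8 + 42) = (113 + I*√43)*(-99/8) = -11187/8 - 99*I*√43/8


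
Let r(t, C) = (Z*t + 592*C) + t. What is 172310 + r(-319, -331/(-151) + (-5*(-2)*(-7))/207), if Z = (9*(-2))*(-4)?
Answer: 4692316535/31257 ≈ 1.5012e+5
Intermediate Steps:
Z = 72 (Z = -18*(-4) = 72)
r(t, C) = 73*t + 592*C (r(t, C) = (72*t + 592*C) + t = 73*t + 592*C)
172310 + r(-319, -331/(-151) + (-5*(-2)*(-7))/207) = 172310 + (73*(-319) + 592*(-331/(-151) + (-5*(-2)*(-7))/207)) = 172310 + (-23287 + 592*(-331*(-1/151) + (10*(-7))*(1/207))) = 172310 + (-23287 + 592*(331/151 - 70*1/207)) = 172310 + (-23287 + 592*(331/151 - 70/207)) = 172310 + (-23287 + 592*(57947/31257)) = 172310 + (-23287 + 34304624/31257) = 172310 - 693577135/31257 = 4692316535/31257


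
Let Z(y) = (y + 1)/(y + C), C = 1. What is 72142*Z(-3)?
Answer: 72142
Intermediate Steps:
Z(y) = 1 (Z(y) = (y + 1)/(y + 1) = (1 + y)/(1 + y) = 1)
72142*Z(-3) = 72142*1 = 72142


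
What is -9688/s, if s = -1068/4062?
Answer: 3279388/89 ≈ 36847.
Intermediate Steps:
s = -178/677 (s = -1068*1/4062 = -178/677 ≈ -0.26292)
-9688/s = -9688/(-178/677) = -9688*(-677/178) = 3279388/89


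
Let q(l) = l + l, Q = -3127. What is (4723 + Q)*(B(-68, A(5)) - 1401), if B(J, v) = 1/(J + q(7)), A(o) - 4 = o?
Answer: -20124230/9 ≈ -2.2360e+6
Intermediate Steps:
q(l) = 2*l
A(o) = 4 + o
B(J, v) = 1/(14 + J) (B(J, v) = 1/(J + 2*7) = 1/(J + 14) = 1/(14 + J))
(4723 + Q)*(B(-68, A(5)) - 1401) = (4723 - 3127)*(1/(14 - 68) - 1401) = 1596*(1/(-54) - 1401) = 1596*(-1/54 - 1401) = 1596*(-75655/54) = -20124230/9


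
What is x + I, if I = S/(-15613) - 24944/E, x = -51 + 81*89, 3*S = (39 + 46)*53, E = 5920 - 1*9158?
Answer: 543384779291/75832341 ≈ 7165.6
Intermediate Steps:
E = -3238 (E = 5920 - 9158 = -3238)
S = 4505/3 (S = ((39 + 46)*53)/3 = (85*53)/3 = (1/3)*4505 = 4505/3 ≈ 1501.7)
x = 7158 (x = -51 + 7209 = 7158)
I = 576882413/75832341 (I = (4505/3)/(-15613) - 24944/(-3238) = (4505/3)*(-1/15613) - 24944*(-1/3238) = -4505/46839 + 12472/1619 = 576882413/75832341 ≈ 7.6073)
x + I = 7158 + 576882413/75832341 = 543384779291/75832341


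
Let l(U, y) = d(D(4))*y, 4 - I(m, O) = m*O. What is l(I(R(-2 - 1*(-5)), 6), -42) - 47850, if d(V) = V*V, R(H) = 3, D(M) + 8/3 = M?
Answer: -143774/3 ≈ -47925.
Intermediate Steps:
D(M) = -8/3 + M
I(m, O) = 4 - O*m (I(m, O) = 4 - m*O = 4 - O*m)
d(V) = V²
l(U, y) = 16*y/9 (l(U, y) = (-8/3 + 4)²*y = (4/3)²*y = 16*y/9)
l(I(R(-2 - 1*(-5)), 6), -42) - 47850 = (16/9)*(-42) - 47850 = -224/3 - 47850 = -143774/3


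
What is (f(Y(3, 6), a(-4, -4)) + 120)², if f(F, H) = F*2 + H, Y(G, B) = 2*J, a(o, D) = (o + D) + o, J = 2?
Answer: 13456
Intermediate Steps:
a(o, D) = D + 2*o (a(o, D) = (D + o) + o = D + 2*o)
Y(G, B) = 4 (Y(G, B) = 2*2 = 4)
f(F, H) = H + 2*F (f(F, H) = 2*F + H = H + 2*F)
(f(Y(3, 6), a(-4, -4)) + 120)² = (((-4 + 2*(-4)) + 2*4) + 120)² = (((-4 - 8) + 8) + 120)² = ((-12 + 8) + 120)² = (-4 + 120)² = 116² = 13456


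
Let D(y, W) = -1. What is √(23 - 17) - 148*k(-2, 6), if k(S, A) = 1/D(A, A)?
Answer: 148 + √6 ≈ 150.45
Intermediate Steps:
k(S, A) = -1 (k(S, A) = 1/(-1) = -1)
√(23 - 17) - 148*k(-2, 6) = √(23 - 17) - 148*(-1) = √6 + 148 = 148 + √6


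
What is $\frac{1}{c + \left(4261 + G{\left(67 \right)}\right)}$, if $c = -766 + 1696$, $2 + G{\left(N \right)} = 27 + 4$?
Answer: $\frac{1}{5220} \approx 0.00019157$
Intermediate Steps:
$G{\left(N \right)} = 29$ ($G{\left(N \right)} = -2 + \left(27 + 4\right) = -2 + 31 = 29$)
$c = 930$
$\frac{1}{c + \left(4261 + G{\left(67 \right)}\right)} = \frac{1}{930 + \left(4261 + 29\right)} = \frac{1}{930 + 4290} = \frac{1}{5220}$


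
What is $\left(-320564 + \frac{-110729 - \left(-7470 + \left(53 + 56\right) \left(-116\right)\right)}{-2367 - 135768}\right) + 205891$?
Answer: $- \frac{1056017616}{9209} \approx -1.1467 \cdot 10^{5}$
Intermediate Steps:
$\left(-320564 + \frac{-110729 - \left(-7470 + \left(53 + 56\right) \left(-116\right)\right)}{-2367 - 135768}\right) + 205891 = \left(-320564 + \frac{-110729 - \left(-7470 + 109 \left(-116\right)\right)}{-138135}\right) + 205891 = \left(-320564 + \left(-110729 + \left(7470 - -12644\right)\right) \left(- \frac{1}{138135}\right)\right) + 205891 = \left(-320564 + \left(-110729 + \left(7470 + 12644\right)\right) \left(- \frac{1}{138135}\right)\right) + 205891 = \left(-320564 + \left(-110729 + 20114\right) \left(- \frac{1}{138135}\right)\right) + 205891 = \left(-320564 - - \frac{6041}{9209}\right) + 205891 = \left(-320564 + \frac{6041}{9209}\right) + 205891 = - \frac{2952067835}{9209} + 205891 = - \frac{1056017616}{9209}$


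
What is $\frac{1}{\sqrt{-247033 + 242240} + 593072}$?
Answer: $\frac{593072}{351734401977} - \frac{i \sqrt{4793}}{351734401977} \approx 1.6861 \cdot 10^{-6} - 1.9683 \cdot 10^{-10} i$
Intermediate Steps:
$\frac{1}{\sqrt{-247033 + 242240} + 593072} = \frac{1}{\sqrt{-4793} + 593072} = \frac{1}{i \sqrt{4793} + 593072} = \frac{1}{593072 + i \sqrt{4793}}$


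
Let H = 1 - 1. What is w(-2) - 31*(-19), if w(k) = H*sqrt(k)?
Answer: 589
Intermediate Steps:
H = 0
w(k) = 0 (w(k) = 0*sqrt(k) = 0)
w(-2) - 31*(-19) = 0 - 31*(-19) = 0 + 589 = 589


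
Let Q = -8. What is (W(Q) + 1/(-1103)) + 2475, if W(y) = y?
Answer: 2721100/1103 ≈ 2467.0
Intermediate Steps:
(W(Q) + 1/(-1103)) + 2475 = (-8 + 1/(-1103)) + 2475 = (-8 - 1/1103) + 2475 = -8825/1103 + 2475 = 2721100/1103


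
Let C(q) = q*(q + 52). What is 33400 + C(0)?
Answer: 33400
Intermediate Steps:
C(q) = q*(52 + q)
33400 + C(0) = 33400 + 0*(52 + 0) = 33400 + 0*52 = 33400 + 0 = 33400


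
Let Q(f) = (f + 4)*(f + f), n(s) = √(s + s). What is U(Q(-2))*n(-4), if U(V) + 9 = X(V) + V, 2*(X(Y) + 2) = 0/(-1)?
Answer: -38*I*√2 ≈ -53.74*I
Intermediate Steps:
n(s) = √2*√s (n(s) = √(2*s) = √2*√s)
X(Y) = -2 (X(Y) = -2 + (0/(-1))/2 = -2 + (0*(-1))/2 = -2 + (½)*0 = -2 + 0 = -2)
Q(f) = 2*f*(4 + f) (Q(f) = (4 + f)*(2*f) = 2*f*(4 + f))
U(V) = -11 + V (U(V) = -9 + (-2 + V) = -11 + V)
U(Q(-2))*n(-4) = (-11 + 2*(-2)*(4 - 2))*(√2*√(-4)) = (-11 + 2*(-2)*2)*(√2*(2*I)) = (-11 - 8)*(2*I*√2) = -38*I*√2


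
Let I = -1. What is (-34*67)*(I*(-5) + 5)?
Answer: -22780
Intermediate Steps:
(-34*67)*(I*(-5) + 5) = (-34*67)*(-1*(-5) + 5) = -2278*(5 + 5) = -2278*10 = -22780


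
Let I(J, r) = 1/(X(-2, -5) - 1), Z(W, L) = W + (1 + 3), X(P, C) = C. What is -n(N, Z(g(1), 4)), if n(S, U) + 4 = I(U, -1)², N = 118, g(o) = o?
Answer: 143/36 ≈ 3.9722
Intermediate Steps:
Z(W, L) = 4 + W (Z(W, L) = W + 4 = 4 + W)
I(J, r) = -⅙ (I(J, r) = 1/(-5 - 1) = 1/(-6) = -⅙)
n(S, U) = -143/36 (n(S, U) = -4 + (-⅙)² = -4 + 1/36 = -143/36)
-n(N, Z(g(1), 4)) = -1*(-143/36) = 143/36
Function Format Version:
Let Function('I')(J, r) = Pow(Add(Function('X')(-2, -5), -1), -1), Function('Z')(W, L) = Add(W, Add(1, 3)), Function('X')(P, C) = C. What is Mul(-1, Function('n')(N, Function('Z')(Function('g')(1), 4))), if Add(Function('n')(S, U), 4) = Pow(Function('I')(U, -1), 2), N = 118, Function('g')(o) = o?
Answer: Rational(143, 36) ≈ 3.9722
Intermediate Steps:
Function('Z')(W, L) = Add(4, W) (Function('Z')(W, L) = Add(W, 4) = Add(4, W))
Function('I')(J, r) = Rational(-1, 6) (Function('I')(J, r) = Pow(Add(-5, -1), -1) = Pow(-6, -1) = Rational(-1, 6))
Function('n')(S, U) = Rational(-143, 36) (Function('n')(S, U) = Add(-4, Pow(Rational(-1, 6), 2)) = Add(-4, Rational(1, 36)) = Rational(-143, 36))
Mul(-1, Function('n')(N, Function('Z')(Function('g')(1), 4))) = Mul(-1, Rational(-143, 36)) = Rational(143, 36)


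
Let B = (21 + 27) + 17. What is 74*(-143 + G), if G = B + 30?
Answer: -3552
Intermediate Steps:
B = 65 (B = 48 + 17 = 65)
G = 95 (G = 65 + 30 = 95)
74*(-143 + G) = 74*(-143 + 95) = 74*(-48) = -3552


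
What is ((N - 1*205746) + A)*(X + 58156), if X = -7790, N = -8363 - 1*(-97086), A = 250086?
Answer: 6701851058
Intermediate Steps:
N = 88723 (N = -8363 + 97086 = 88723)
((N - 1*205746) + A)*(X + 58156) = ((88723 - 1*205746) + 250086)*(-7790 + 58156) = ((88723 - 205746) + 250086)*50366 = (-117023 + 250086)*50366 = 133063*50366 = 6701851058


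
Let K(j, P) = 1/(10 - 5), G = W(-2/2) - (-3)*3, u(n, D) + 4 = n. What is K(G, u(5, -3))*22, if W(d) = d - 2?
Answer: 22/5 ≈ 4.4000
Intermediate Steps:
u(n, D) = -4 + n
W(d) = -2 + d
G = 6 (G = (-2 - 2/2) - (-3)*3 = (-2 - 2*1/2) - 1*(-9) = (-2 - 1) + 9 = -3 + 9 = 6)
K(j, P) = 1/5
K(G, u(5, -3))*22 = (1/5)*22 = 22/5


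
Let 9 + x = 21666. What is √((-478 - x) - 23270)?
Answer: 3*I*√5045 ≈ 213.08*I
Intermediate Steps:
x = 21657 (x = -9 + 21666 = 21657)
√((-478 - x) - 23270) = √((-478 - 1*21657) - 23270) = √((-478 - 21657) - 23270) = √(-22135 - 23270) = √(-45405) = 3*I*√5045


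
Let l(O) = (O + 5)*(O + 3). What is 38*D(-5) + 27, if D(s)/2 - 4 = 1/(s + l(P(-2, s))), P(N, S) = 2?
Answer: 5003/15 ≈ 333.53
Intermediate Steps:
l(O) = (3 + O)*(5 + O) (l(O) = (5 + O)*(3 + O) = (3 + O)*(5 + O))
D(s) = 8 + 2/(35 + s) (D(s) = 8 + 2/(s + (15 + 2**2 + 8*2)) = 8 + 2/(s + (15 + 4 + 16)) = 8 + 2/(s + 35) = 8 + 2/(35 + s))
38*D(-5) + 27 = 38*(2*(141 + 4*(-5))/(35 - 5)) + 27 = 38*(2*(141 - 20)/30) + 27 = 38*(2*(1/30)*121) + 27 = 38*(121/15) + 27 = 4598/15 + 27 = 5003/15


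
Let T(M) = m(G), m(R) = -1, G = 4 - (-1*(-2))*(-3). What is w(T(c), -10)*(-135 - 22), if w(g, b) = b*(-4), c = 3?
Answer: -6280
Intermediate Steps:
G = 10 (G = 4 - 2*(-3) = 4 - 1*(-6) = 4 + 6 = 10)
T(M) = -1
w(g, b) = -4*b
w(T(c), -10)*(-135 - 22) = (-4*(-10))*(-135 - 22) = 40*(-157) = -6280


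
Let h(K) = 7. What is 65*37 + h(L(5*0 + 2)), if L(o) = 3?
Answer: 2412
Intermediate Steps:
65*37 + h(L(5*0 + 2)) = 65*37 + 7 = 2405 + 7 = 2412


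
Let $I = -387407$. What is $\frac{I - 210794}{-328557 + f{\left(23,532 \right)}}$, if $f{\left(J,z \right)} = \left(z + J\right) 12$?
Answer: $\frac{598201}{321897} \approx 1.8584$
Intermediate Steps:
$f{\left(J,z \right)} = 12 J + 12 z$ ($f{\left(J,z \right)} = \left(J + z\right) 12 = 12 J + 12 z$)
$\frac{I - 210794}{-328557 + f{\left(23,532 \right)}} = \frac{-387407 - 210794}{-328557 + \left(12 \cdot 23 + 12 \cdot 532\right)} = - \frac{598201}{-328557 + \left(276 + 6384\right)} = - \frac{598201}{-328557 + 6660} = - \frac{598201}{-321897} = \left(-598201\right) \left(- \frac{1}{321897}\right) = \frac{598201}{321897}$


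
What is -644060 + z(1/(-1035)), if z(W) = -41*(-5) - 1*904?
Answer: -644759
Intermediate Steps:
z(W) = -699 (z(W) = 205 - 904 = -699)
-644060 + z(1/(-1035)) = -644060 - 699 = -644759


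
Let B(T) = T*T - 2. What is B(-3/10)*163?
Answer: -31133/100 ≈ -311.33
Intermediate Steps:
B(T) = -2 + T² (B(T) = T² - 2 = -2 + T²)
B(-3/10)*163 = (-2 + (-3/10)²)*163 = (-2 + 9/100)*163 = -191/100*163 = -31133/100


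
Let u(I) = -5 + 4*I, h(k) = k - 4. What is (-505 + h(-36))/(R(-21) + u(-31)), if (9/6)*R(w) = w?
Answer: 545/143 ≈ 3.8112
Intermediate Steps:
R(w) = 2*w/3
h(k) = -4 + k
(-505 + h(-36))/(R(-21) + u(-31)) = (-505 + (-4 - 36))/((2/3)*(-21) + (-5 + 4*(-31))) = (-505 - 40)/(-14 + (-5 - 124)) = -545/(-14 - 129) = -545/(-143) = -545*(-1/143) = 545/143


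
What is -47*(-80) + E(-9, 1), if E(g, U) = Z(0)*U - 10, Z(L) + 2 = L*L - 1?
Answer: 3747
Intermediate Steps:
Z(L) = -3 + L² (Z(L) = -2 + (L*L - 1) = -2 + (L² - 1) = -2 + (-1 + L²) = -3 + L²)
E(g, U) = -10 - 3*U (E(g, U) = (-3 + 0²)*U - 10 = (-3 + 0)*U - 10 = -3*U - 10 = -10 - 3*U)
-47*(-80) + E(-9, 1) = -47*(-80) + (-10 - 3*1) = 3760 + (-10 - 3) = 3760 - 13 = 3747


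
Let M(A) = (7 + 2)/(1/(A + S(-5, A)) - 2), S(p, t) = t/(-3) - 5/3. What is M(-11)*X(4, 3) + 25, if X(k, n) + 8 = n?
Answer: 880/19 ≈ 46.316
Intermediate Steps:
S(p, t) = -5/3 - t/3 (S(p, t) = t*(-1/3) - 5*1/3 = -t/3 - 5/3 = -5/3 - t/3)
M(A) = 9/(-2 + 1/(-5/3 + 2*A/3)) (M(A) = (7 + 2)/(1/(A + (-5/3 - A/3)) - 2) = 9/(1/(-5/3 + 2*A/3) - 2) = 9/(-2 + 1/(-5/3 + 2*A/3)))
X(k, n) = -8 + n
M(-11)*X(4, 3) + 25 = (9*(-5 + 2*(-11))/(13 - 4*(-11)))*(-8 + 3) + 25 = (9*(-5 - 22)/(13 + 44))*(-5) + 25 = (9*(-27)/57)*(-5) + 25 = (9*(1/57)*(-27))*(-5) + 25 = -81/19*(-5) + 25 = 405/19 + 25 = 880/19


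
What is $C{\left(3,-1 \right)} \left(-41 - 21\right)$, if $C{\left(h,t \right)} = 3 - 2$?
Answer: $-62$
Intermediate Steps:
$C{\left(h,t \right)} = 1$
$C{\left(3,-1 \right)} \left(-41 - 21\right) = 1 \left(-41 - 21\right) = 1 \left(-62\right) = -62$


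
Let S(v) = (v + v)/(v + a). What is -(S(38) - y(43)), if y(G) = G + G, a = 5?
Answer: 3622/43 ≈ 84.233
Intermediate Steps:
S(v) = 2*v/(5 + v) (S(v) = (v + v)/(v + 5) = (2*v)/(5 + v) = 2*v/(5 + v))
y(G) = 2*G
-(S(38) - y(43)) = -(2*38/(5 + 38) - 2*43) = -(2*38/43 - 1*86) = -(2*38*(1/43) - 86) = -(76/43 - 86) = -1*(-3622/43) = 3622/43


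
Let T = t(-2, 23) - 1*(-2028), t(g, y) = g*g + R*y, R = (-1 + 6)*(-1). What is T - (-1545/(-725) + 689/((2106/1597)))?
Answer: 32707327/23490 ≈ 1392.4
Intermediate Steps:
R = -5 (R = 5*(-1) = -5)
t(g, y) = g² - 5*y (t(g, y) = g*g - 5*y = g² - 5*y)
T = 1917 (T = ((-2)² - 5*23) - 1*(-2028) = (4 - 115) + 2028 = -111 + 2028 = 1917)
T - (-1545/(-725) + 689/((2106/1597))) = 1917 - (-1545/(-725) + 689/((2106/1597))) = 1917 - (-1545*(-1/725) + 689/((2106*(1/1597)))) = 1917 - (309/145 + 689/(2106/1597)) = 1917 - (309/145 + 689*(1597/2106)) = 1917 - (309/145 + 84641/162) = 1917 - 1*12323003/23490 = 1917 - 12323003/23490 = 32707327/23490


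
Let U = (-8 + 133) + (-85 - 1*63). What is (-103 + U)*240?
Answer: -30240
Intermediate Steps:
U = -23 (U = 125 + (-85 - 63) = 125 - 148 = -23)
(-103 + U)*240 = (-103 - 23)*240 = -126*240 = -30240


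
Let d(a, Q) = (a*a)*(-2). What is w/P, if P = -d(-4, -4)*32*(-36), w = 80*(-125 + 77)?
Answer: 5/48 ≈ 0.10417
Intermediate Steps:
d(a, Q) = -2*a**2 (d(a, Q) = a**2*(-2) = -2*a**2)
w = -3840 (w = 80*(-48) = -3840)
P = -36864 (P = --2*(-4)**2*32*(-36) = --2*16*32*(-36) = -(-32*32)*(-36) = -(-1024)*(-36) = -1*36864 = -36864)
w/P = -3840/(-36864) = -3840*(-1/36864) = 5/48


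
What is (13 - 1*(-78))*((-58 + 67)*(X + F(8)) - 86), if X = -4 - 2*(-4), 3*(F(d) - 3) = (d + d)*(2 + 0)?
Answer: 6643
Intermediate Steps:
F(d) = 3 + 4*d/3 (F(d) = 3 + ((d + d)*(2 + 0))/3 = 3 + ((2*d)*2)/3 = 3 + (4*d)/3 = 3 + 4*d/3)
X = 4 (X = -4 + 8 = 4)
(13 - 1*(-78))*((-58 + 67)*(X + F(8)) - 86) = (13 - 1*(-78))*((-58 + 67)*(4 + (3 + (4/3)*8)) - 86) = (13 + 78)*(9*(4 + (3 + 32/3)) - 86) = 91*(9*(4 + 41/3) - 86) = 91*(9*(53/3) - 86) = 91*(159 - 86) = 91*73 = 6643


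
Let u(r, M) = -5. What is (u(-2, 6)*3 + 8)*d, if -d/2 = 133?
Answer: 1862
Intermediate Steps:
d = -266 (d = -2*133 = -266)
(u(-2, 6)*3 + 8)*d = (-5*3 + 8)*(-266) = (-15 + 8)*(-266) = -7*(-266) = 1862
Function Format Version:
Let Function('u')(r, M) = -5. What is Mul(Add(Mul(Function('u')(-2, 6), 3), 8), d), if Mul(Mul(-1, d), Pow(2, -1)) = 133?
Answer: 1862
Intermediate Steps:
d = -266 (d = Mul(-2, 133) = -266)
Mul(Add(Mul(Function('u')(-2, 6), 3), 8), d) = Mul(Add(Mul(-5, 3), 8), -266) = Mul(Add(-15, 8), -266) = Mul(-7, -266) = 1862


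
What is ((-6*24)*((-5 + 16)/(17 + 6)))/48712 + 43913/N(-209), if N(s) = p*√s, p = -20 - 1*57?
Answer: -198/140047 + 43913*I*√209/16093 ≈ -0.0014138 + 39.448*I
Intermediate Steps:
p = -77 (p = -20 - 57 = -77)
N(s) = -77*√s
((-6*24)*((-5 + 16)/(17 + 6)))/48712 + 43913/N(-209) = ((-6*24)*((-5 + 16)/(17 + 6)))/48712 + 43913/((-77*I*√209)) = -1584/23*(1/48712) + 43913/((-77*I*√209)) = -144*11/23*(1/48712) + 43913*(I*√209/16093) = -1584/23*1/48712 + 43913*I*√209/16093 = -198/140047 + 43913*I*√209/16093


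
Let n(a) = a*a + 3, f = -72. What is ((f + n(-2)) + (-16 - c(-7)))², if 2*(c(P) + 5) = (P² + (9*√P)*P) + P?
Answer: 9853/4 - 6111*I*√7 ≈ 2463.3 - 16168.0*I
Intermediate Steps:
n(a) = 3 + a² (n(a) = a² + 3 = 3 + a²)
c(P) = -5 + P/2 + P²/2 + 9*P^(3/2)/2 (c(P) = -5 + ((P² + (9*√P)*P) + P)/2 = -5 + ((P² + 9*P^(3/2)) + P)/2 = -5 + (P + P² + 9*P^(3/2))/2 = -5 + (P/2 + P²/2 + 9*P^(3/2)/2) = -5 + P/2 + P²/2 + 9*P^(3/2)/2)
((f + n(-2)) + (-16 - c(-7)))² = ((-72 + (3 + (-2)²)) + (-16 - (-5 + (½)*(-7) + (½)*(-7)² + 9*(-7)^(3/2)/2)))² = ((-72 + (3 + 4)) + (-16 - (-5 - 7/2 + (½)*49 + 9*(-7*I*√7)/2)))² = ((-72 + 7) + (-16 - (-5 - 7/2 + 49/2 - 63*I*√7/2)))² = (-65 + (-16 - (16 - 63*I*√7/2)))² = (-65 + (-16 + (-16 + 63*I*√7/2)))² = (-65 + (-32 + 63*I*√7/2))² = (-97 + 63*I*√7/2)²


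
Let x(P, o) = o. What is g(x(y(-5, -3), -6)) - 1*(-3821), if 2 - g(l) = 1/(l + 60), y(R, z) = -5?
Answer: 206441/54 ≈ 3823.0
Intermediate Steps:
g(l) = 2 - 1/(60 + l) (g(l) = 2 - 1/(l + 60) = 2 - 1/(60 + l))
g(x(y(-5, -3), -6)) - 1*(-3821) = (119 + 2*(-6))/(60 - 6) - 1*(-3821) = (119 - 12)/54 + 3821 = (1/54)*107 + 3821 = 107/54 + 3821 = 206441/54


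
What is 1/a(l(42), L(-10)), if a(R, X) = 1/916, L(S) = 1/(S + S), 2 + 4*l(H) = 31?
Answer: 916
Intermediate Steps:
l(H) = 29/4 (l(H) = -½ + (¼)*31 = -½ + 31/4 = 29/4)
L(S) = 1/(2*S)
a(R, X) = 1/916
1/a(l(42), L(-10)) = 1/(1/916) = 916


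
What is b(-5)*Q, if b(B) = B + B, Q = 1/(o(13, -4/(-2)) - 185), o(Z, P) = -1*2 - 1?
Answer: 5/94 ≈ 0.053191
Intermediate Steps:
o(Z, P) = -3 (o(Z, P) = -2 - 1 = -3)
Q = -1/188 (Q = 1/(-3 - 185) = 1/(-188) = -1/188 ≈ -0.0053191)
b(B) = 2*B
b(-5)*Q = (2*(-5))*(-1/188) = -10*(-1/188) = 5/94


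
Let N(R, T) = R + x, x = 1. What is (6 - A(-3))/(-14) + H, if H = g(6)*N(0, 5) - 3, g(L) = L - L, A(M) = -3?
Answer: -51/14 ≈ -3.6429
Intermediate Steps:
g(L) = 0
N(R, T) = 1 + R (N(R, T) = R + 1 = 1 + R)
H = -3 (H = 0*(1 + 0) - 3 = 0*1 - 3 = 0 - 3 = -3)
(6 - A(-3))/(-14) + H = (6 - 1*(-3))/(-14) - 3 = (6 + 3)*(-1/14) - 3 = 9*(-1/14) - 3 = -9/14 - 3 = -51/14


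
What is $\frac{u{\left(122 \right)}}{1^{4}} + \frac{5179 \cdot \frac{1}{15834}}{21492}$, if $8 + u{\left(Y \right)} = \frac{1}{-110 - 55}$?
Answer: $- \frac{149847054251}{18716738040} \approx -8.006$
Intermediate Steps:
$u{\left(Y \right)} = - \frac{1321}{165}$ ($u{\left(Y \right)} = -8 + \frac{1}{-110 - 55} = -8 + \frac{1}{-165} = -8 - \frac{1}{165} = - \frac{1321}{165}$)
$\frac{u{\left(122 \right)}}{1^{4}} + \frac{5179 \cdot \frac{1}{15834}}{21492} = - \frac{1321}{165 \cdot 1^{4}} + \frac{5179 \cdot \frac{1}{15834}}{21492} = - \frac{1321}{165 \cdot 1} + 5179 \cdot \frac{1}{15834} \cdot \frac{1}{21492} = \left(- \frac{1321}{165}\right) 1 + \frac{5179}{15834} \cdot \frac{1}{21492} = - \frac{1321}{165} + \frac{5179}{340304328} = - \frac{149847054251}{18716738040}$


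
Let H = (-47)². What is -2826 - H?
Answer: -5035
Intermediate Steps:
H = 2209
-2826 - H = -2826 - 1*2209 = -2826 - 2209 = -5035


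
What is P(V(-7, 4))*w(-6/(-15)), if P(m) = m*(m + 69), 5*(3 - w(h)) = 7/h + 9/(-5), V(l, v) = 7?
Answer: -1862/25 ≈ -74.480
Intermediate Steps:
w(h) = 84/25 - 7/(5*h) (w(h) = 3 - (7/h + 9/(-5))/5 = 3 - (7/h + 9*(-1/5))/5 = 3 - (7/h - 9/5)/5 = 3 - (-9/5 + 7/h)/5 = 3 + (9/25 - 7/(5*h)) = 84/25 - 7/(5*h))
P(m) = m*(69 + m)
P(V(-7, 4))*w(-6/(-15)) = (7*(69 + 7))*(7*(-5 + 12*(-6/(-15)))/(25*((-6/(-15))))) = (7*76)*(7*(-5 + 12*(-6*(-1/15)))/(25*((-6*(-1/15))))) = 532*(7*(-5 + 12*(2/5))/(25*(2/5))) = 532*((7/25)*(5/2)*(-5 + 24/5)) = 532*((7/25)*(5/2)*(-1/5)) = 532*(-7/50) = -1862/25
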